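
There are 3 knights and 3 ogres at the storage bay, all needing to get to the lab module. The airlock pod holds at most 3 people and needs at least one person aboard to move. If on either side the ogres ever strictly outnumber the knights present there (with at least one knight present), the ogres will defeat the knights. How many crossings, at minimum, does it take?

5

Counting alone: each trip to the lab module takes at most 3 across and each return brings at least 1 back, so after t trips out (and t−1 returns) at most 3t − (t−1) of the 6 are across; that first reaches 6 at t = 3, so at least 5 crossings are needed.
The plan below uses exactly 5 crossings, so it is optimal:
1. 2 ogres → the lab module.  (the storage bay: 3K 1O; the lab module: 0K 2O)
2. 1 ogre ← the storage bay.  (the storage bay: 3K 2O; the lab module: 0K 1O)
3. 3 knights → the lab module.  (the storage bay: 0K 2O; the lab module: 3K 1O)
4. 1 ogre ← the storage bay.  (the storage bay: 0K 3O; the lab module: 3K 0O)
5. 3 ogres → the lab module.  (the storage bay: 0K 0O; the lab module: 3K 3O)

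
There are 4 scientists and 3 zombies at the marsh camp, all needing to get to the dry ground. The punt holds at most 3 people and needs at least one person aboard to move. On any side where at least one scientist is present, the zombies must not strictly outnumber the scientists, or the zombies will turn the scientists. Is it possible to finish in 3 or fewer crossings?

No

Counting alone: each trip to the dry ground takes at most 3 across and each return brings at least 1 back, so after t trips out (and t−1 returns) at most 3t − (t−1) of the 7 are across; that first reaches 7 at t = 3, so at least 5 crossings are needed.
Since 3 < 5, 3 crossings cannot be enough. (The shortest complete plan in fact takes 5:)
1. 3 zombies → the dry ground.  (the marsh camp: 4S 0Z; the dry ground: 0S 3Z)
2. 1 zombie ← the marsh camp.  (the marsh camp: 4S 1Z; the dry ground: 0S 2Z)
3. 3 scientists → the dry ground.  (the marsh camp: 1S 1Z; the dry ground: 3S 2Z)
4. 1 scientist ← the marsh camp.  (the marsh camp: 2S 1Z; the dry ground: 2S 2Z)
5. 2 scientists and 1 zombie → the dry ground.  (the marsh camp: 0S 0Z; the dry ground: 4S 3Z)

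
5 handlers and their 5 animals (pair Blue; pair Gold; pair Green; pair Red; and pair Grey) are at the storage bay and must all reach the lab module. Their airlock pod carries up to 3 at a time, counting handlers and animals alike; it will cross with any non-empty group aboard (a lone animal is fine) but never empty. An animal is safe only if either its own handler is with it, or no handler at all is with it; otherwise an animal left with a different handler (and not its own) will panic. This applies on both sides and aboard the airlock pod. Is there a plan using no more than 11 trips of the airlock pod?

Yes

Yes — this plan uses 11 crossings (≤ 11):
1. animal Blue and handler Blue cross → the lab module.
2. handler Blue crosses ← the storage bay.
3. animal Gold, animal Green, and animal Red cross → the lab module.
4. animal Blue crosses ← the storage bay.
5. handler Gold, handler Green, and handler Red cross → the lab module.
6. animal Gold and handler Gold cross ← the storage bay.
7. handler Blue, handler Gold, and handler Grey cross → the lab module.
8. animal Green crosses ← the storage bay.
9. animal Blue and animal Gold cross → the lab module.
10. animal Blue crosses ← the storage bay.
11. animal Blue, animal Green, and animal Grey cross → the lab module.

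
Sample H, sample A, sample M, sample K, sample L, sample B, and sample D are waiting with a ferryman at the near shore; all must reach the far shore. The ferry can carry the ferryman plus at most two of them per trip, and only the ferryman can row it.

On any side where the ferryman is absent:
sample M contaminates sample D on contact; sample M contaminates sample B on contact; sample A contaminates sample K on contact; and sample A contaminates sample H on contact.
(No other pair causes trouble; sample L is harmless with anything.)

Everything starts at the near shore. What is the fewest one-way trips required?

Counting alone: the ferryman can take at most 2 across per trip to the far shore, so moving all 7 needs at least 4 loaded trips out, with a return between consecutive ones — at least 7 crossings.
The safety rule pushes this higher. Following every safe sequence of crossings, the most of the 7 that can be at the far shore as the ferry arrives there on crossing 7 is 6 — never all 7.
So no plan with fewer than 9 crossings exists, and this one achieves 9:
1. Ferryman goes to the far shore with sample A and sample M.  [the near shore: sample B, sample D, sample H, sample K, sample L | the far shore: sample A, sample M]
2. Ferryman goes back to the near shore alone.  [the near shore: sample B, sample D, sample H, sample K, sample L | the far shore: sample A, sample M]
3. Ferryman goes to the far shore with sample H.  [the near shore: sample B, sample D, sample K, sample L | the far shore: sample A, sample H, sample M]
4. Ferryman goes back to the near shore with sample A.  [the near shore: sample A, sample B, sample D, sample K, sample L | the far shore: sample H, sample M]
5. Ferryman goes to the far shore with sample K and sample L.  [the near shore: sample A, sample B, sample D | the far shore: sample H, sample K, sample L, sample M]
6. Ferryman goes back to the near shore alone.  [the near shore: sample A, sample B, sample D | the far shore: sample H, sample K, sample L, sample M]
7. Ferryman goes to the far shore with sample B and sample D.  [the near shore: sample A | the far shore: sample B, sample D, sample H, sample K, sample L, sample M]
8. Ferryman goes back to the near shore with sample M.  [the near shore: sample A, sample M | the far shore: sample B, sample D, sample H, sample K, sample L]
9. Ferryman goes to the far shore with sample A and sample M.  [the near shore: — | the far shore: sample A, sample B, sample D, sample H, sample K, sample L, sample M]

9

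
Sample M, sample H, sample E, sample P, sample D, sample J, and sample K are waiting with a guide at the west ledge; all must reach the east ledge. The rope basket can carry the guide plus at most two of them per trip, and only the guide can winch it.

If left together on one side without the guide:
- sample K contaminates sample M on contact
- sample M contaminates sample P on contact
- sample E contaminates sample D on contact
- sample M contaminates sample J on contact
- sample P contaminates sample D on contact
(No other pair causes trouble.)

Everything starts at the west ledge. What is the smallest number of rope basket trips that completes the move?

9

Counting alone: the guide can take at most 2 across per trip to the east ledge, so moving all 7 needs at least 4 loaded trips out, with a return between consecutive ones — at least 7 crossings.
The safety rule pushes this higher. Following every safe sequence of crossings, the most of the 7 that can be at the east ledge as the rope basket arrives there on crossing 7 is 6 — never all 7.
So no plan with fewer than 9 crossings exists, and this one achieves 9:
1. Guide goes to the east ledge with sample D and sample M.
2. Guide goes back to the west ledge alone.
3. Guide goes to the east ledge with sample H.
4. Guide goes back to the west ledge alone.
5. Guide goes to the east ledge with sample E and sample P.
6. Guide goes back to the west ledge with sample D and sample M.
7. Guide goes to the east ledge with sample J and sample K.
8. Guide goes back to the west ledge alone.
9. Guide goes to the east ledge with sample D and sample M.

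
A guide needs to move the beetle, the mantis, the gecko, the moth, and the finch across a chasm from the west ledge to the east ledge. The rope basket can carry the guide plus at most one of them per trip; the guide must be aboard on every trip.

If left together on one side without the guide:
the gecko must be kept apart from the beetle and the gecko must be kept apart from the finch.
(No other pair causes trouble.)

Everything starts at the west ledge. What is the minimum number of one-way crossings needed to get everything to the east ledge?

Counting alone: the guide can take at most 1 across per trip to the east ledge, so moving all 5 needs at least 5 loaded trips out, with a return between consecutive ones — at least 9 crossings.
The safety rule pushes this higher. Following every safe sequence of crossings, the most of the 5 that can be at the east ledge as the rope basket arrives there on crossing 9 is 4 — never all 5.
So no plan with fewer than 11 crossings exists, and this one achieves 11:
1. Guide goes to the east ledge with the gecko.
2. Guide goes back to the west ledge alone.
3. Guide goes to the east ledge with the beetle.
4. Guide goes back to the west ledge with the gecko.
5. Guide goes to the east ledge with the finch.
6. Guide goes back to the west ledge alone.
7. Guide goes to the east ledge with the mantis.
8. Guide goes back to the west ledge alone.
9. Guide goes to the east ledge with the moth.
10. Guide goes back to the west ledge alone.
11. Guide goes to the east ledge with the gecko.

11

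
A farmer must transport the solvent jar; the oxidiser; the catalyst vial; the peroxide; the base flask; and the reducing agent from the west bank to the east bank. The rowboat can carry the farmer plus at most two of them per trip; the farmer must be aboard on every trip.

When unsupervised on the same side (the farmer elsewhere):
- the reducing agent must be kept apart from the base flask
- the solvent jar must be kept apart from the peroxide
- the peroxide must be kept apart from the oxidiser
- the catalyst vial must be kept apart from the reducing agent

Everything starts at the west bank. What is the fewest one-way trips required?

Counting alone: the farmer can take at most 2 across per trip to the east bank, so moving all 6 needs at least 3 loaded trips out, with a return between consecutive ones — at least 5 crossings.
The safety rule pushes this higher. Following every safe sequence of crossings, the most of the 6 that can be at the east bank as the rowboat arrives there on crossing 5 is 5 — never all 6.
So no plan with fewer than 7 crossings exists, and this one achieves 7:
1. Farmer goes to the east bank with the peroxide and the reducing agent.  [the west bank: the base flask, the catalyst vial, the oxidiser, the solvent jar | the east bank: the peroxide, the reducing agent]
2. Farmer goes back to the west bank alone.  [the west bank: the base flask, the catalyst vial, the oxidiser, the solvent jar | the east bank: the peroxide, the reducing agent]
3. Farmer goes to the east bank with the oxidiser and the solvent jar.  [the west bank: the base flask, the catalyst vial | the east bank: the oxidiser, the peroxide, the reducing agent, the solvent jar]
4. Farmer goes back to the west bank with the peroxide.  [the west bank: the base flask, the catalyst vial, the peroxide | the east bank: the oxidiser, the reducing agent, the solvent jar]
5. Farmer goes to the east bank with the base flask and the catalyst vial.  [the west bank: the peroxide | the east bank: the base flask, the catalyst vial, the oxidiser, the reducing agent, the solvent jar]
6. Farmer goes back to the west bank with the reducing agent.  [the west bank: the peroxide, the reducing agent | the east bank: the base flask, the catalyst vial, the oxidiser, the solvent jar]
7. Farmer goes to the east bank with the peroxide and the reducing agent.  [the west bank: — | the east bank: the base flask, the catalyst vial, the oxidiser, the peroxide, the reducing agent, the solvent jar]

7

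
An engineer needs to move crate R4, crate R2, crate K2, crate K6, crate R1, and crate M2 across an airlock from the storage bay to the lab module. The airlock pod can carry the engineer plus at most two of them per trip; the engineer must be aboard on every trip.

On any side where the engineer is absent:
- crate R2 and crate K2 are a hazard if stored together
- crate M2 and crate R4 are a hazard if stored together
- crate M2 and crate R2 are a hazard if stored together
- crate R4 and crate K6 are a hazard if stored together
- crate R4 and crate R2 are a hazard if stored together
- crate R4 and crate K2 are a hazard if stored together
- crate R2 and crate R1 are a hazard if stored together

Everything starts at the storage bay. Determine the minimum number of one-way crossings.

Counting alone: the engineer can take at most 2 across per trip to the lab module, so moving all 6 needs at least 3 loaded trips out, with a return between consecutive ones — at least 5 crossings.
The safety rule pushes this higher. Following every safe sequence of crossings, the most of the 6 that can be at the lab module as the airlock pod arrives there on crossings 5, 7 is 4, 5 respectively — never all 6.
So no plan with fewer than 9 crossings exists, and this one achieves 9:
1. Engineer goes to the lab module with crate R2 and crate R4.  [the storage bay: crate K2, crate K6, crate M2, crate R1 | the lab module: crate R2, crate R4]
2. Engineer goes back to the storage bay with crate R4.  [the storage bay: crate K2, crate K6, crate M2, crate R1, crate R4 | the lab module: crate R2]
3. Engineer goes to the lab module with crate K6 and crate R4.  [the storage bay: crate K2, crate M2, crate R1 | the lab module: crate K6, crate R2, crate R4]
4. Engineer goes back to the storage bay with crate R4.  [the storage bay: crate K2, crate M2, crate R1, crate R4 | the lab module: crate K6, crate R2]
5. Engineer goes to the lab module with crate K2 and crate M2.  [the storage bay: crate R1, crate R4 | the lab module: crate K2, crate K6, crate M2, crate R2]
6. Engineer goes back to the storage bay with crate R2.  [the storage bay: crate R1, crate R2, crate R4 | the lab module: crate K2, crate K6, crate M2]
7. Engineer goes to the lab module with crate R1 and crate R4.  [the storage bay: crate R2 | the lab module: crate K2, crate K6, crate M2, crate R1, crate R4]
8. Engineer goes back to the storage bay with crate R4.  [the storage bay: crate R2, crate R4 | the lab module: crate K2, crate K6, crate M2, crate R1]
9. Engineer goes to the lab module with crate R2 and crate R4.  [the storage bay: — | the lab module: crate K2, crate K6, crate M2, crate R1, crate R2, crate R4]

9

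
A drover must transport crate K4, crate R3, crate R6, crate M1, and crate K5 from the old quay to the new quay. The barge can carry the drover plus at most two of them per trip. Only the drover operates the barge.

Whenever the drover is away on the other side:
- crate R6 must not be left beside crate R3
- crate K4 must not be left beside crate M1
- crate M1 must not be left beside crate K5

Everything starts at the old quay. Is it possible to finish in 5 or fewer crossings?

Yes — this plan uses 5 crossings (≤ 5):
1. Drover goes to the new quay with crate M1 and crate R3.  [the old quay: crate K4, crate K5, crate R6 | the new quay: crate M1, crate R3]
2. Drover goes back to the old quay alone.  [the old quay: crate K4, crate K5, crate R6 | the new quay: crate M1, crate R3]
3. Drover goes to the new quay with crate K4 and crate K5.  [the old quay: crate R6 | the new quay: crate K4, crate K5, crate M1, crate R3]
4. Drover goes back to the old quay with crate M1.  [the old quay: crate M1, crate R6 | the new quay: crate K4, crate K5, crate R3]
5. Drover goes to the new quay with crate M1 and crate R6.  [the old quay: — | the new quay: crate K4, crate K5, crate M1, crate R3, crate R6]

Yes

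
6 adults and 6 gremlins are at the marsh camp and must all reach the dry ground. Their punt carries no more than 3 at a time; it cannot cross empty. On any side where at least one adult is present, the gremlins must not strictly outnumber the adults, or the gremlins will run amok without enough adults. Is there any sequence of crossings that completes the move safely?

Following every safe sequence of crossings from the start, the most of the 12 that can be at the dry ground as the punt arrives there on crossings 1, 3, 5 is 3, 5, 6 respectively; the best ever achieved is 6 of 12.
From crossing 7 on, no configuration arises that was not already reachable earlier: only 17 distinct safe configurations (who is on which side, and where the punt is) can ever be reached, none of them has everyone across, and every continuation just revisits them. They are: 0 adults + 0 gremlins across (punt back at the start); 0 adults + 1 gremlin across (punt there); 0 adults + 1 gremlin across (punt back at the start); 0 adults + 2 gremlins across (punt there); 0 adults + 2 gremlins across (punt back at the start); 0 adults + 3 gremlins across (punt there); 0 adults + 3 gremlins across (punt back at the start); 0 adults + 4 gremlins across (punt there); 0 adults + 4 gremlins across (punt back at the start); 0 adults + 5 gremlins across (punt there); 0 adults + 5 gremlins across (punt back at the start); 0 adults + 6 gremlins across (punt there); 1 adult + 1 gremlin across (punt there); 1 adult + 1 gremlin across (punt back at the start); 2 adults + 2 gremlins across (punt there); 2 adults + 2 gremlins across (punt back at the start); 3 adults + 3 gremlins across (punt there). So no valid plan exists.

No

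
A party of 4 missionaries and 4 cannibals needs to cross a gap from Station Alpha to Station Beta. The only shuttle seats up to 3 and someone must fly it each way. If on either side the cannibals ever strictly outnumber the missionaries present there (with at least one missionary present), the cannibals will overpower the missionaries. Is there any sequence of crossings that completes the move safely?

Yes

1. 2 cannibals → Station Beta.  (Station Alpha: 4M 2C; Station Beta: 0M 2C)
2. 1 cannibal ← Station Alpha.  (Station Alpha: 4M 3C; Station Beta: 0M 1C)
3. 3 cannibals → Station Beta.  (Station Alpha: 4M 0C; Station Beta: 0M 4C)
4. 1 cannibal ← Station Alpha.  (Station Alpha: 4M 1C; Station Beta: 0M 3C)
5. 3 missionaries → Station Beta.  (Station Alpha: 1M 1C; Station Beta: 3M 3C)
6. 1 missionary and 1 cannibal ← Station Alpha.  (Station Alpha: 2M 2C; Station Beta: 2M 2C)
7. 2 missionaries → Station Beta.  (Station Alpha: 0M 2C; Station Beta: 4M 2C)
8. 1 cannibal ← Station Alpha.  (Station Alpha: 0M 3C; Station Beta: 4M 1C)
9. 3 cannibals → Station Beta.  (Station Alpha: 0M 0C; Station Beta: 4M 4C)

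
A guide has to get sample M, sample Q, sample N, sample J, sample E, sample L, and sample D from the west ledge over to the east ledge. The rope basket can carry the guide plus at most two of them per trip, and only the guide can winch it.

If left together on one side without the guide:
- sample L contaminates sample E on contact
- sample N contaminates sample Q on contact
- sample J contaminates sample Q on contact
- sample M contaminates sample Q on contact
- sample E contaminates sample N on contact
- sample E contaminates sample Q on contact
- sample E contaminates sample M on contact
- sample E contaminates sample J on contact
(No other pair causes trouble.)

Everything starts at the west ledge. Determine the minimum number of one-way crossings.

impossible

Following every safe sequence of crossings from the start, the most of the 7 that can be at the east ledge as the rope basket arrives there on crossings 1, 3, 5, 7 is 2, 3, 4, 5 respectively; the best ever achieved is 5 of 7.
From crossing 9 on, no configuration arises that was not already reachable earlier: only 38 distinct safe configurations (who is on which side, and where the rope basket is) can ever be reached, none of them has everyone across, and every continuation just revisits them. So no valid plan exists.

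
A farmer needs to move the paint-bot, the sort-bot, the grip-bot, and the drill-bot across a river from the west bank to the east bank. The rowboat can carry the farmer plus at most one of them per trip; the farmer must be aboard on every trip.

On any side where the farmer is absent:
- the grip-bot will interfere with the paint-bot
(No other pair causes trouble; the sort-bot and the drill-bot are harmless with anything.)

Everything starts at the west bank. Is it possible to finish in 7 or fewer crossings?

Yes

Yes — this plan uses 7 crossings (≤ 7):
1. Farmer goes to the east bank with the paint-bot.  [the west bank: the drill-bot, the grip-bot, the sort-bot | the east bank: the paint-bot]
2. Farmer goes back to the west bank alone.  [the west bank: the drill-bot, the grip-bot, the sort-bot | the east bank: the paint-bot]
3. Farmer goes to the east bank with the sort-bot.  [the west bank: the drill-bot, the grip-bot | the east bank: the paint-bot, the sort-bot]
4. Farmer goes back to the west bank alone.  [the west bank: the drill-bot, the grip-bot | the east bank: the paint-bot, the sort-bot]
5. Farmer goes to the east bank with the drill-bot.  [the west bank: the grip-bot | the east bank: the drill-bot, the paint-bot, the sort-bot]
6. Farmer goes back to the west bank alone.  [the west bank: the grip-bot | the east bank: the drill-bot, the paint-bot, the sort-bot]
7. Farmer goes to the east bank with the grip-bot.  [the west bank: — | the east bank: the drill-bot, the grip-bot, the paint-bot, the sort-bot]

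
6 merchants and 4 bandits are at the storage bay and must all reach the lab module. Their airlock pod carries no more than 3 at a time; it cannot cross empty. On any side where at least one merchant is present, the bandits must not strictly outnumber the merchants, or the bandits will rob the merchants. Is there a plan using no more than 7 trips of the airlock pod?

No

Counting alone: each trip to the lab module takes at most 3 across and each return brings at least 1 back, so after t trips out (and t−1 returns) at most 3t − (t−1) of the 10 are across; that first reaches 10 at t = 5, so at least 9 crossings are needed.
Since 7 < 9, 7 crossings cannot be enough. (The shortest complete plan in fact takes 9:)
1. 2 bandits → the lab module.  (the storage bay: 6M 2B; the lab module: 0M 2B)
2. 1 bandit ← the storage bay.  (the storage bay: 6M 3B; the lab module: 0M 1B)
3. 3 bandits → the lab module.  (the storage bay: 6M 0B; the lab module: 0M 4B)
4. 1 bandit ← the storage bay.  (the storage bay: 6M 1B; the lab module: 0M 3B)
5. 3 merchants → the lab module.  (the storage bay: 3M 1B; the lab module: 3M 3B)
6. 1 bandit ← the storage bay.  (the storage bay: 3M 2B; the lab module: 3M 2B)
7. 1 merchant and 2 bandits → the lab module.  (the storage bay: 2M 0B; the lab module: 4M 4B)
8. 1 bandit ← the storage bay.  (the storage bay: 2M 1B; the lab module: 4M 3B)
9. 2 merchants and 1 bandit → the lab module.  (the storage bay: 0M 0B; the lab module: 6M 4B)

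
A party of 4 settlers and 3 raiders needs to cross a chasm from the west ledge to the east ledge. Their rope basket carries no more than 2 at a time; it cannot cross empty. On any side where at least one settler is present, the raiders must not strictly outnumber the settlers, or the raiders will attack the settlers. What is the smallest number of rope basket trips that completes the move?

11

Counting alone: each trip to the east ledge takes at most 2 across and each return brings at least 1 back, so after t trips out (and t−1 returns) at most 2t − (t−1) of the 7 are across; that first reaches 7 at t = 6, so at least 11 crossings are needed.
The plan below uses exactly 11 crossings, so it is optimal:
1. 2 raiders → the east ledge.  (the west ledge: 4S 1R; the east ledge: 0S 2R)
2. 1 raider ← the west ledge.  (the west ledge: 4S 2R; the east ledge: 0S 1R)
3. 2 raiders → the east ledge.  (the west ledge: 4S 0R; the east ledge: 0S 3R)
4. 1 raider ← the west ledge.  (the west ledge: 4S 1R; the east ledge: 0S 2R)
5. 2 settlers → the east ledge.  (the west ledge: 2S 1R; the east ledge: 2S 2R)
6. 1 raider ← the west ledge.  (the west ledge: 2S 2R; the east ledge: 2S 1R)
7. 1 settler and 1 raider → the east ledge.  (the west ledge: 1S 1R; the east ledge: 3S 2R)
8. 1 settler ← the west ledge.  (the west ledge: 2S 1R; the east ledge: 2S 2R)
9. 1 settler and 1 raider → the east ledge.  (the west ledge: 1S 0R; the east ledge: 3S 3R)
10. 1 raider ← the west ledge.  (the west ledge: 1S 1R; the east ledge: 3S 2R)
11. 1 settler and 1 raider → the east ledge.  (the west ledge: 0S 0R; the east ledge: 4S 3R)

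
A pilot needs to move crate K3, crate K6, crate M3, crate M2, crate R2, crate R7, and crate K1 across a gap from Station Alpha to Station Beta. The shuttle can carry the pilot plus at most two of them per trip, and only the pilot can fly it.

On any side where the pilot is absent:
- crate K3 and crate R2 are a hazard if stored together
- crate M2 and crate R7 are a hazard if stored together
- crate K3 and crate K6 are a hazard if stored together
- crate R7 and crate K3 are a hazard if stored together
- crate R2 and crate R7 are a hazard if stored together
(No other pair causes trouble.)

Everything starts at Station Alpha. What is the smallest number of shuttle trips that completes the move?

11

Counting alone: the pilot can take at most 2 across per trip to Station Beta, so moving all 7 needs at least 4 loaded trips out, with a return between consecutive ones — at least 7 crossings.
The safety rule pushes this higher. Following every safe sequence of crossings, the most of the 7 that can be at Station Beta as the shuttle arrives there on crossings 7, 9 is 5, 6 respectively — never all 7.
So no plan with fewer than 11 crossings exists, and this one achieves 11:
1. Pilot goes to Station Beta with crate K3 and crate R7.
2. Pilot goes back to Station Alpha with crate K3.
3. Pilot goes to Station Beta with crate K3 and crate K6.
4. Pilot goes back to Station Alpha with crate K3.
5. Pilot goes to Station Beta with crate K3 and crate M3.
6. Pilot goes back to Station Alpha with crate K3.
7. Pilot goes to Station Beta with crate K1 and crate K3.
8. Pilot goes back to Station Alpha with crate K3.
9. Pilot goes to Station Beta with crate M2 and crate R2.
10. Pilot goes back to Station Alpha with crate R7.
11. Pilot goes to Station Beta with crate K3 and crate R7.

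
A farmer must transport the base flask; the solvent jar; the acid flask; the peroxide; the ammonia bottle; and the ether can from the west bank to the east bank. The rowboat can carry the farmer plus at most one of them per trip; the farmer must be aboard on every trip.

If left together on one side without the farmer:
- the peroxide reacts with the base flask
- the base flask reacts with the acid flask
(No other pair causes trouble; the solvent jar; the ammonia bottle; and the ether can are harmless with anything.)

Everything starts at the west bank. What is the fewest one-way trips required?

13

Counting alone: the farmer can take at most 1 across per trip to the east bank, so moving all 6 needs at least 6 loaded trips out, with a return between consecutive ones — at least 11 crossings.
The safety rule pushes this higher. Following every safe sequence of crossings, the most of the 6 that can be at the east bank as the rowboat arrives there on crossing 11 is 5 — never all 6.
So no plan with fewer than 13 crossings exists, and this one achieves 13:
1. Farmer goes to the east bank with the base flask.  [the west bank: the acid flask, the ammonia bottle, the ether can, the peroxide, the solvent jar | the east bank: the base flask]
2. Farmer goes back to the west bank alone.  [the west bank: the acid flask, the ammonia bottle, the ether can, the peroxide, the solvent jar | the east bank: the base flask]
3. Farmer goes to the east bank with the solvent jar.  [the west bank: the acid flask, the ammonia bottle, the ether can, the peroxide | the east bank: the base flask, the solvent jar]
4. Farmer goes back to the west bank alone.  [the west bank: the acid flask, the ammonia bottle, the ether can, the peroxide | the east bank: the base flask, the solvent jar]
5. Farmer goes to the east bank with the acid flask.  [the west bank: the ammonia bottle, the ether can, the peroxide | the east bank: the acid flask, the base flask, the solvent jar]
6. Farmer goes back to the west bank with the base flask.  [the west bank: the ammonia bottle, the base flask, the ether can, the peroxide | the east bank: the acid flask, the solvent jar]
7. Farmer goes to the east bank with the peroxide.  [the west bank: the ammonia bottle, the base flask, the ether can | the east bank: the acid flask, the peroxide, the solvent jar]
8. Farmer goes back to the west bank alone.  [the west bank: the ammonia bottle, the base flask, the ether can | the east bank: the acid flask, the peroxide, the solvent jar]
9. Farmer goes to the east bank with the ammonia bottle.  [the west bank: the base flask, the ether can | the east bank: the acid flask, the ammonia bottle, the peroxide, the solvent jar]
10. Farmer goes back to the west bank alone.  [the west bank: the base flask, the ether can | the east bank: the acid flask, the ammonia bottle, the peroxide, the solvent jar]
11. Farmer goes to the east bank with the ether can.  [the west bank: the base flask | the east bank: the acid flask, the ammonia bottle, the ether can, the peroxide, the solvent jar]
12. Farmer goes back to the west bank alone.  [the west bank: the base flask | the east bank: the acid flask, the ammonia bottle, the ether can, the peroxide, the solvent jar]
13. Farmer goes to the east bank with the base flask.  [the west bank: — | the east bank: the acid flask, the ammonia bottle, the base flask, the ether can, the peroxide, the solvent jar]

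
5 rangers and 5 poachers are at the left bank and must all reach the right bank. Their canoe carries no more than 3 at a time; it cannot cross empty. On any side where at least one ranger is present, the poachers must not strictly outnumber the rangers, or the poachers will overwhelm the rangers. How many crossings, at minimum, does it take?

11

Counting alone: each trip to the right bank takes at most 3 across and each return brings at least 1 back, so after t trips out (and t−1 returns) at most 3t − (t−1) of the 10 are across; that first reaches 10 at t = 5, so at least 9 crossings are needed.
The safety rule pushes this higher. Following every safe sequence of crossings, the most of the 10 that can be at the right bank as the canoe arrives there on crossing 9 is 9 — never all 10.
So no plan with fewer than 11 crossings exists, and this one achieves 11:
1. 2 poachers → the right bank.  (the left bank: 5R 3P; the right bank: 0R 2P)
2. 1 poacher ← the left bank.  (the left bank: 5R 4P; the right bank: 0R 1P)
3. 3 poachers → the right bank.  (the left bank: 5R 1P; the right bank: 0R 4P)
4. 1 poacher ← the left bank.  (the left bank: 5R 2P; the right bank: 0R 3P)
5. 3 rangers → the right bank.  (the left bank: 2R 2P; the right bank: 3R 3P)
6. 1 ranger and 1 poacher ← the left bank.  (the left bank: 3R 3P; the right bank: 2R 2P)
7. 3 rangers → the right bank.  (the left bank: 0R 3P; the right bank: 5R 2P)
8. 1 poacher ← the left bank.  (the left bank: 0R 4P; the right bank: 5R 1P)
9. 2 poachers → the right bank.  (the left bank: 0R 2P; the right bank: 5R 3P)
10. 1 poacher ← the left bank.  (the left bank: 0R 3P; the right bank: 5R 2P)
11. 3 poachers → the right bank.  (the left bank: 0R 0P; the right bank: 5R 5P)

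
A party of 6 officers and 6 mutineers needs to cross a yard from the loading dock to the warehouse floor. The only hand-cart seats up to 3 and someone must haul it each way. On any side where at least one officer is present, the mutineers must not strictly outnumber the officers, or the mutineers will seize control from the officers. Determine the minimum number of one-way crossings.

impossible

Following every safe sequence of crossings from the start, the most of the 12 that can be at the warehouse floor as the hand-cart arrives there on crossings 1, 3, 5 is 3, 5, 6 respectively; the best ever achieved is 6 of 12.
From crossing 7 on, no configuration arises that was not already reachable earlier: only 17 distinct safe configurations (who is on which side, and where the hand-cart is) can ever be reached, none of them has everyone across, and every continuation just revisits them. They are: 0 officers + 0 mutineers across (hand-cart back at the start); 0 officers + 1 mutineer across (hand-cart there); 0 officers + 1 mutineer across (hand-cart back at the start); 0 officers + 2 mutineers across (hand-cart there); 0 officers + 2 mutineers across (hand-cart back at the start); 0 officers + 3 mutineers across (hand-cart there); 0 officers + 3 mutineers across (hand-cart back at the start); 0 officers + 4 mutineers across (hand-cart there); 0 officers + 4 mutineers across (hand-cart back at the start); 0 officers + 5 mutineers across (hand-cart there); 0 officers + 5 mutineers across (hand-cart back at the start); 0 officers + 6 mutineers across (hand-cart there); 1 officer + 1 mutineer across (hand-cart there); 1 officer + 1 mutineer across (hand-cart back at the start); 2 officers + 2 mutineers across (hand-cart there); 2 officers + 2 mutineers across (hand-cart back at the start); 3 officers + 3 mutineers across (hand-cart there). So no valid plan exists.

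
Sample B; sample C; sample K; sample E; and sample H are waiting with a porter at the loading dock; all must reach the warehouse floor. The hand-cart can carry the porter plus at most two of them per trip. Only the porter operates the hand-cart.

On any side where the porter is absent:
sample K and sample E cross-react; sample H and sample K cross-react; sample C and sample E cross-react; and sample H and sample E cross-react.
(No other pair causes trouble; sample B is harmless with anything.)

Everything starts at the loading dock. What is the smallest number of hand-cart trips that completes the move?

7

Counting alone: the porter can take at most 2 across per trip to the warehouse floor, so moving all 5 needs at least 3 loaded trips out, with a return between consecutive ones — at least 5 crossings.
The safety rule pushes this higher. Following every safe sequence of crossings, the most of the 5 that can be at the warehouse floor as the hand-cart arrives there on crossing 5 is 4 — never all 5.
So no plan with fewer than 7 crossings exists, and this one achieves 7:
1. Porter goes to the warehouse floor with sample E and sample K.  [the loading dock: sample B, sample C, sample H | the warehouse floor: sample E, sample K]
2. Porter goes back to the loading dock with sample K.  [the loading dock: sample B, sample C, sample H, sample K | the warehouse floor: sample E]
3. Porter goes to the warehouse floor with sample B and sample K.  [the loading dock: sample C, sample H | the warehouse floor: sample B, sample E, sample K]
4. Porter goes back to the loading dock with sample K.  [the loading dock: sample C, sample H, sample K | the warehouse floor: sample B, sample E]
5. Porter goes to the warehouse floor with sample C and sample K.  [the loading dock: sample H | the warehouse floor: sample B, sample C, sample E, sample K]
6. Porter goes back to the loading dock with sample E.  [the loading dock: sample E, sample H | the warehouse floor: sample B, sample C, sample K]
7. Porter goes to the warehouse floor with sample E and sample H.  [the loading dock: — | the warehouse floor: sample B, sample C, sample E, sample H, sample K]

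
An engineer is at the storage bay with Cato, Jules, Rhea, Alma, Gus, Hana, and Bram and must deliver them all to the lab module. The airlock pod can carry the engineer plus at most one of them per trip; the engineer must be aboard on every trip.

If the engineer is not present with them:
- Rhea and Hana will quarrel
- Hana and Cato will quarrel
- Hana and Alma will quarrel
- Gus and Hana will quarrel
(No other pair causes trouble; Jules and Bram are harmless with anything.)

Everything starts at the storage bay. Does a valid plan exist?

No

Following every safe sequence of crossings from the start, the most of the 7 that can be at the lab module as the airlock pod arrives there on crossings 1, 3, 5, 7 is 1, 2, 3, 4 respectively; the best ever achieved is 4 of 7.
From crossing 9 on, no configuration arises that was not already reachable earlier: only 44 distinct safe configurations (who is on which side, and where the airlock pod is) can ever be reached, none of them has everyone across, and every continuation just revisits them. So no valid plan exists.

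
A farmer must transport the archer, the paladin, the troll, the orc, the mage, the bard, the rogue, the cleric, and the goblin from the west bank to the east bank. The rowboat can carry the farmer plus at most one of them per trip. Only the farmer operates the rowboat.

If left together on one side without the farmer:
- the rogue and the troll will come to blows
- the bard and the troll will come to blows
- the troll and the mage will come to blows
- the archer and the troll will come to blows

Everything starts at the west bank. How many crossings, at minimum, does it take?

impossible

Following every safe sequence of crossings from the start, the most of the 9 that can be at the east bank as the rowboat arrives there on crossings 1, 3, 5, 7, 9, 11 is 1, 2, 3, 4, 5, 6 respectively; the best ever achieved is 6 of 9.
From crossing 13 on, no configuration arises that was not already reachable earlier: only 176 distinct safe configurations (who is on which side, and where the rowboat is) can ever be reached, none of them has everyone across, and every continuation just revisits them. So no valid plan exists.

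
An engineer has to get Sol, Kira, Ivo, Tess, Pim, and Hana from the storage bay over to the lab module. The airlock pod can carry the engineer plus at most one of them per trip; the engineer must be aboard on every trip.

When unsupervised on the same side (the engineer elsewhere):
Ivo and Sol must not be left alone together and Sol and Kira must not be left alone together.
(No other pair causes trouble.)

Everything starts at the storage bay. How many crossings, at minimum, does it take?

Counting alone: the engineer can take at most 1 across per trip to the lab module, so moving all 6 needs at least 6 loaded trips out, with a return between consecutive ones — at least 11 crossings.
The safety rule pushes this higher. Following every safe sequence of crossings, the most of the 6 that can be at the lab module as the airlock pod arrives there on crossing 11 is 5 — never all 6.
So no plan with fewer than 13 crossings exists, and this one achieves 13:
1. Engineer goes to the lab module with Sol.
2. Engineer goes back to the storage bay alone.
3. Engineer goes to the lab module with Kira.
4. Engineer goes back to the storage bay with Sol.
5. Engineer goes to the lab module with Ivo.
6. Engineer goes back to the storage bay alone.
7. Engineer goes to the lab module with Tess.
8. Engineer goes back to the storage bay alone.
9. Engineer goes to the lab module with Pim.
10. Engineer goes back to the storage bay alone.
11. Engineer goes to the lab module with Hana.
12. Engineer goes back to the storage bay alone.
13. Engineer goes to the lab module with Sol.

13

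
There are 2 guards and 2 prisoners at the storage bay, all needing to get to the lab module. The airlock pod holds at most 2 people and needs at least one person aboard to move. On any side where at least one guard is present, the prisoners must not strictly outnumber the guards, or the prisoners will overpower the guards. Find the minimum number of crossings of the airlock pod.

5

Counting alone: each trip to the lab module takes at most 2 across and each return brings at least 1 back, so after t trips out (and t−1 returns) at most 2t − (t−1) of the 4 are across; that first reaches 4 at t = 3, so at least 5 crossings are needed.
The plan below uses exactly 5 crossings, so it is optimal:
1. 2 prisoners → the lab module.  (the storage bay: 2G 0P; the lab module: 0G 2P)
2. 1 prisoner ← the storage bay.  (the storage bay: 2G 1P; the lab module: 0G 1P)
3. 2 guards → the lab module.  (the storage bay: 0G 1P; the lab module: 2G 1P)
4. 1 prisoner ← the storage bay.  (the storage bay: 0G 2P; the lab module: 2G 0P)
5. 2 prisoners → the lab module.  (the storage bay: 0G 0P; the lab module: 2G 2P)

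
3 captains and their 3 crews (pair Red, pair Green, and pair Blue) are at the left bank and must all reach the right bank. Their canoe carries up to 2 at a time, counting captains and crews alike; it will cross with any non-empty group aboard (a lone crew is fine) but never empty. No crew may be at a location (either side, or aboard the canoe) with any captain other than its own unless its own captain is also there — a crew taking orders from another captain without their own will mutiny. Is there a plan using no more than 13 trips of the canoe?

Yes — this plan uses 11 crossings (≤ 13):
1. captain Red and crew Red cross → the right bank.
2. captain Red crosses ← the left bank.
3. crew Blue and crew Green cross → the right bank.
4. crew Red crosses ← the left bank.
5. captain Blue and captain Green cross → the right bank.
6. captain Green and crew Green cross ← the left bank.
7. captain Green and captain Red cross → the right bank.
8. crew Blue crosses ← the left bank.
9. crew Green and crew Red cross → the right bank.
10. captain Blue crosses ← the left bank.
11. captain Blue and crew Blue cross → the right bank.

Yes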